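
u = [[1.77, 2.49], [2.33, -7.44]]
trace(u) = -5.67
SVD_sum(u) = [[-0.46, 1.98], [1.75, -7.57]] + [[2.23, 0.51], [0.58, 0.13]]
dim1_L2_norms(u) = [3.05, 7.8]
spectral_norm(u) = 8.03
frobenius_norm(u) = 8.37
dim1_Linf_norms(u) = [2.49, 7.44]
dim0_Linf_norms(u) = [2.33, 7.44]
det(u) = -18.97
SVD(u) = [[-0.25, 0.97],  [0.97, 0.25]] @ diag([8.033639946929721, 2.3613829005680183]) @ [[0.23, -0.97], [0.97, 0.23]]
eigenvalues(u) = [2.36, -8.03]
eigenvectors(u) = [[0.97,-0.25], [0.23,0.97]]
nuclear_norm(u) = 10.40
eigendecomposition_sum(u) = [[2.23,0.57], [0.53,0.13]] + [[-0.46, 1.92], [1.80, -7.57]]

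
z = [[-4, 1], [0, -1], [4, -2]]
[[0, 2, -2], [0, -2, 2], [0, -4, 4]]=z @ [[0, 0, 0], [0, 2, -2]]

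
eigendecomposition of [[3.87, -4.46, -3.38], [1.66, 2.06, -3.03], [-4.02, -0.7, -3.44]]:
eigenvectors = [[(-0.43+0j), (0.69+0j), (0.69-0j)], [(-0.25+0j), (0.22-0.58j), (0.22+0.58j)], [(-0.87+0j), (-0.32+0.18j), -0.32-0.18j]]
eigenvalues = [(-5.62+0j), (4.05+2.9j), (4.05-2.9j)]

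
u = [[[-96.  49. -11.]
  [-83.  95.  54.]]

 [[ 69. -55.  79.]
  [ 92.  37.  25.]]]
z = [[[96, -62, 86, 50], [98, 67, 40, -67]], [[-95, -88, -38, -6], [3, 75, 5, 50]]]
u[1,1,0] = 92.0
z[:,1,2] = [40, 5]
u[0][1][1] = 95.0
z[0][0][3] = 50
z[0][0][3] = 50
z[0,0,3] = 50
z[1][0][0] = -95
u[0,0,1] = 49.0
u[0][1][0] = -83.0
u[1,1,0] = 92.0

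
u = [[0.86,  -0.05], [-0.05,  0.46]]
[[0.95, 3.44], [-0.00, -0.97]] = u @ [[1.11, 3.90], [0.12, -1.68]]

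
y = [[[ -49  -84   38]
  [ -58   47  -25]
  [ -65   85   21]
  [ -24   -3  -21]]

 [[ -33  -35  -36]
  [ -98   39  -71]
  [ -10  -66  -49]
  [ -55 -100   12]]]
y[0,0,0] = -49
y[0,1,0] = -58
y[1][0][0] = -33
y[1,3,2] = 12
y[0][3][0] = -24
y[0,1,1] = 47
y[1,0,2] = -36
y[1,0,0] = -33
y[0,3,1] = -3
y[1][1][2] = -71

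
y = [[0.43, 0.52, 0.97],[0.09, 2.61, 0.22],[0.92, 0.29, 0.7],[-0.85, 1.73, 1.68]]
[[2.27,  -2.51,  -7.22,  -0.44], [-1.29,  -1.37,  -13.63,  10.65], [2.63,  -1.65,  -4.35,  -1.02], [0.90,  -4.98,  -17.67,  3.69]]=y @ [[1.53, 0.23, 0.74, -0.55], [-0.72, -0.32, -4.81, 4.31], [2.05, -2.52, -5.19, -2.52]]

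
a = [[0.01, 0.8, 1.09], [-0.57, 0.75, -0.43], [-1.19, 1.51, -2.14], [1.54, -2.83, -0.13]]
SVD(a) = [[0.08, 0.58, -0.76], [0.25, -0.06, 0.32], [0.61, -0.65, -0.45], [-0.75, -0.49, -0.34]] @ diag([4.049688525920459, 2.2656146567117785, 0.20177480100588027]) @ [[-0.50, 0.81, -0.30], [0.02, 0.36, 0.93], [-0.87, -0.46, 0.2]]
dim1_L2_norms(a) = [1.35, 1.04, 2.88, 3.22]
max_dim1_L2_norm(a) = 3.22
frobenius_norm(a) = 4.64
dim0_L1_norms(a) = [3.31, 5.89, 3.79]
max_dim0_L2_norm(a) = 3.39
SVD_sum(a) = [[-0.16, 0.25, -0.1], [-0.51, 0.83, -0.31], [-1.23, 2.00, -0.75], [1.51, -2.45, 0.92]] + [[0.03, 0.48, 1.22], [-0.00, -0.05, -0.13], [-0.04, -0.54, -1.37], [-0.03, -0.41, -1.04]] + [[0.13, 0.07, -0.03], [-0.06, -0.03, 0.01], [0.08, 0.04, -0.02], [0.06, 0.03, -0.01]]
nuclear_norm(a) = 6.52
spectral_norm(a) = 4.05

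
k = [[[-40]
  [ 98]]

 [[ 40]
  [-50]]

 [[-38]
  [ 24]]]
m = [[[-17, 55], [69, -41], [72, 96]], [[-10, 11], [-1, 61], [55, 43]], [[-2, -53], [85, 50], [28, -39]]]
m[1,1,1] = 61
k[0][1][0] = 98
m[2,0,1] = -53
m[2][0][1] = -53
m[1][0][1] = 11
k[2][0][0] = -38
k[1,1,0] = -50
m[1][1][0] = -1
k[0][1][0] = 98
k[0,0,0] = -40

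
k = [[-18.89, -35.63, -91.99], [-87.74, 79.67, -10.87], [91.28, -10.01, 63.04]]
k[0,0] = -18.89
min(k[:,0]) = -87.74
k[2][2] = 63.04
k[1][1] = 79.67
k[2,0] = 91.28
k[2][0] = 91.28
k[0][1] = -35.63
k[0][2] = -91.99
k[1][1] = 79.67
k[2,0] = 91.28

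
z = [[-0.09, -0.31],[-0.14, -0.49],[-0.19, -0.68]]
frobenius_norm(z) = 0.93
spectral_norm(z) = 0.93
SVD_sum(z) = [[-0.09, -0.31], [-0.14, -0.49], [-0.19, -0.68]] + [[-0.0, 0.0], [-0.00, 0.00], [0.00, -0.0]]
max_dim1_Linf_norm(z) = 0.68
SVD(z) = [[-0.35, -0.67],[-0.55, -0.42],[-0.76, 0.61]] @ diag([0.9286485793751023, 0.0034374444873975507]) @ [[0.27, 0.96], [0.96, -0.27]]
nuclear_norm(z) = 0.93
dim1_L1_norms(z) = [0.4, 0.63, 0.87]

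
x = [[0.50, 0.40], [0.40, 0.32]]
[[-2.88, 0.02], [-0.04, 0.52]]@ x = [[-1.43,-1.15], [0.19,0.15]]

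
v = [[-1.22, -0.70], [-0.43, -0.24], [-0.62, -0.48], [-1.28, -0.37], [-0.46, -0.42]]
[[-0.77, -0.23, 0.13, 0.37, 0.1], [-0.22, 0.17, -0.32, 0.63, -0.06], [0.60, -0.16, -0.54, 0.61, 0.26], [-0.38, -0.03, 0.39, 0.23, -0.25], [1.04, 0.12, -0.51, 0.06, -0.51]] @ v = [[0.44, 0.35], [-0.39, 0.06], [-1.23, -0.46], [0.06, 0.11], [-0.85, -0.32]]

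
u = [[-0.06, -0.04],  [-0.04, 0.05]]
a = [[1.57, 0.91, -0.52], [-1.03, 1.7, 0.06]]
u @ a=[[-0.05, -0.12, 0.03],[-0.11, 0.05, 0.02]]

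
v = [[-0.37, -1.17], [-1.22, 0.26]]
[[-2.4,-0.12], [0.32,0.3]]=v @ [[0.16, -0.21], [2.00, 0.17]]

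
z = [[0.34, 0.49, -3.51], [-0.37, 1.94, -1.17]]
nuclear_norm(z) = 5.57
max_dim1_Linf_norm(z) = 3.51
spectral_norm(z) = 3.89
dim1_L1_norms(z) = [4.34, 3.48]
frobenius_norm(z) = 4.24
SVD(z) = [[-0.89, -0.45], [-0.45, 0.89]] @ diag([3.890979450735996, 1.6749563916562737]) @ [[-0.04, -0.34, 0.94], [-0.29, 0.91, 0.31]]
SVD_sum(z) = [[0.12,1.17,-3.28], [0.06,0.58,-1.64]] + [[0.22,-0.68,-0.23], [-0.43,1.36,0.47]]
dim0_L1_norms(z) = [0.71, 2.43, 4.68]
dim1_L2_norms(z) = [3.56, 2.3]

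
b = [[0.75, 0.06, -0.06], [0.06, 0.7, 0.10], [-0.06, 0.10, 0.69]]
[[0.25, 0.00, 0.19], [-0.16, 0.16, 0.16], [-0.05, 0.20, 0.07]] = b@ [[0.36, 0.01, 0.25],[-0.26, 0.19, 0.20],[-0.00, 0.27, 0.09]]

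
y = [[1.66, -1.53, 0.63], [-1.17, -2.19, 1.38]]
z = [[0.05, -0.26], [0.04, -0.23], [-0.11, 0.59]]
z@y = [[0.39, 0.49, -0.33], [0.34, 0.44, -0.29], [-0.87, -1.12, 0.74]]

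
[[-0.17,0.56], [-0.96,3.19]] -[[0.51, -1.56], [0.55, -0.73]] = [[-0.68, 2.12], [-1.51, 3.92]]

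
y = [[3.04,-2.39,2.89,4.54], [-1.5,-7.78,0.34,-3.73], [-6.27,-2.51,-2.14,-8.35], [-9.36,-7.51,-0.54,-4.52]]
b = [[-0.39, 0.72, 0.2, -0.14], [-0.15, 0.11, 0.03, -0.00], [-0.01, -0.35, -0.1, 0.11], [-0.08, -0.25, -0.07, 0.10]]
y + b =[[2.65, -1.67, 3.09, 4.4], [-1.65, -7.67, 0.37, -3.73], [-6.28, -2.86, -2.24, -8.24], [-9.44, -7.76, -0.61, -4.42]]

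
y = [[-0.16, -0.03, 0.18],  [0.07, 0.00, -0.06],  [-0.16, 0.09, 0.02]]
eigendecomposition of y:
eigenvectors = [[(-0.29+0.61j), (-0.29-0.61j), (0.46+0j)], [0.17-0.20j, 0.17+0.20j, 0.71+0.00j], [-0.69+0.00j, -0.69-0.00j, 0.53+0.00j]]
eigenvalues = [(-0.07+0.17j), (-0.07-0.17j), 0j]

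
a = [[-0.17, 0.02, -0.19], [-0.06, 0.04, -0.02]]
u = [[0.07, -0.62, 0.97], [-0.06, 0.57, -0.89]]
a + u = [[-0.1, -0.6, 0.78], [-0.12, 0.61, -0.91]]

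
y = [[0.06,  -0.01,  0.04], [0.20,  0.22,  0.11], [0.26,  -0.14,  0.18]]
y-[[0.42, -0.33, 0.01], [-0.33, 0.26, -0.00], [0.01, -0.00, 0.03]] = [[-0.36, 0.32, 0.03], [0.53, -0.04, 0.11], [0.25, -0.14, 0.15]]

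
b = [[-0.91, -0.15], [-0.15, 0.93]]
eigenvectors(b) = [[-1.00, 0.08], [-0.08, -1.0]]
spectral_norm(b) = 0.94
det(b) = -0.87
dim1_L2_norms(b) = [0.92, 0.94]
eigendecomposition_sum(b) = [[-0.92, -0.07], [-0.07, -0.01]] + [[0.01, -0.08], [-0.08, 0.94]]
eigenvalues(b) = [-0.92, 0.94]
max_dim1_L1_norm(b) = 1.08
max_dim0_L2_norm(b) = 0.94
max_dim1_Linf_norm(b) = 0.93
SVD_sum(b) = [[0.01,-0.08], [-0.08,0.94]] + [[-0.92, -0.07],[-0.07, -0.01]]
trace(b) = 0.02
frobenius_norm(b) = 1.32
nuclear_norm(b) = 1.86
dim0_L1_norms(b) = [1.06, 1.08]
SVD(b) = [[-0.08,1.0], [1.0,0.08]] @ diag([0.9421480569094162, 0.922148056909416]) @ [[-0.08,1.00], [-1.0,-0.08]]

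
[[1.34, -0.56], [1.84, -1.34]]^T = [[1.34, 1.84], [-0.56, -1.34]]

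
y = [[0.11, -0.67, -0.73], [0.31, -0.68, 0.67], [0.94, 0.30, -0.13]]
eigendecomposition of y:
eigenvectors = [[0.69+0.00j, 0.69-0.00j, -0.19+0.00j], [(-0.11-0.36j), (-0.11+0.36j), -0.85+0.00j], [(0.06-0.61j), 0.06+0.61j, (0.49+0j)]]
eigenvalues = [(0.15+0.99j), (0.15-0.99j), (-1+0j)]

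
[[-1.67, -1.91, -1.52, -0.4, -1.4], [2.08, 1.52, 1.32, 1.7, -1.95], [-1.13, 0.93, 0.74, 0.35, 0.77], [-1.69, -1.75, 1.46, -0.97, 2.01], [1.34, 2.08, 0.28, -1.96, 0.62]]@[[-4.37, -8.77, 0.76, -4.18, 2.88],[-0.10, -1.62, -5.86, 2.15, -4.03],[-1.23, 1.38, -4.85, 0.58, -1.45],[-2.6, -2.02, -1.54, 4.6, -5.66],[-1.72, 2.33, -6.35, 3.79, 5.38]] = [[12.81, 13.19, 26.8, -5.15, -0.18], [-11.93, -26.86, -3.96, -4.23, -22.16], [1.7, 10.51, -15.33, 11.68, -5.91], [4.83, 26.31, -9.38, 7.3, 16.37], [-2.38, -9.33, -13.45, -7.63, 9.5]]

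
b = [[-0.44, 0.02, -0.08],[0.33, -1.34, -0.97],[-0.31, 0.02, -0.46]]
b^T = [[-0.44, 0.33, -0.31],[0.02, -1.34, 0.02],[-0.08, -0.97, -0.46]]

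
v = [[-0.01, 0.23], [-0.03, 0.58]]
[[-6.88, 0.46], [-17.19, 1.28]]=v@ [[-34.27,-23.44], [-31.41,1.00]]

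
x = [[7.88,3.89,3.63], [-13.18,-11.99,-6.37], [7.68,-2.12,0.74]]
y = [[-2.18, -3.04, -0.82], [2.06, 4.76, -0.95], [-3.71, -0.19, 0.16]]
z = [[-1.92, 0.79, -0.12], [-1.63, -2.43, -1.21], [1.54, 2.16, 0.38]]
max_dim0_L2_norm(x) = 17.17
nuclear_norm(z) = 6.67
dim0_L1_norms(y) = [7.95, 7.99, 1.93]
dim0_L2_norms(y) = [4.77, 5.65, 1.27]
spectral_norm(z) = 4.15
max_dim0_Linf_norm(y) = 4.76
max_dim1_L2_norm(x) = 18.92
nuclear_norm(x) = 29.07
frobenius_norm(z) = 4.64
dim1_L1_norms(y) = [6.04, 7.77, 4.06]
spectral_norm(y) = 6.72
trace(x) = -3.37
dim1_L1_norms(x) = [15.4, 31.54, 10.54]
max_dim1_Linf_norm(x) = 13.18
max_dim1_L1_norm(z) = 5.27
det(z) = -4.25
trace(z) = -3.97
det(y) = -25.14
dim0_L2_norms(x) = [17.17, 12.78, 7.37]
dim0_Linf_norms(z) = [1.92, 2.43, 1.21]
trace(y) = 2.74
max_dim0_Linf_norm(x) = 13.18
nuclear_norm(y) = 11.03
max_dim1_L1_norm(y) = 7.77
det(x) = 106.99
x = y @ z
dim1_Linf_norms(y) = [3.04, 4.76, 3.71]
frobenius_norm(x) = 22.64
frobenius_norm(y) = 7.50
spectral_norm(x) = 21.60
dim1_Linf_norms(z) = [1.92, 2.43, 2.16]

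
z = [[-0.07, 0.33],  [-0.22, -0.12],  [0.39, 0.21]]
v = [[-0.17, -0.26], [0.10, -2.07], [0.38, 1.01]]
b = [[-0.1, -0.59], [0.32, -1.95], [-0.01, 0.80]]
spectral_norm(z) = 0.52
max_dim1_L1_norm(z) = 0.6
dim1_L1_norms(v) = [0.43, 2.17, 1.39]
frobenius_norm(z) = 0.61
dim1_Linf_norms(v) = [0.26, 2.07, 1.01]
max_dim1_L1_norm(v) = 2.17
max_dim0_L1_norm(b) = 3.34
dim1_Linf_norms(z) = [0.33, 0.22, 0.39]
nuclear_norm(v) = 2.74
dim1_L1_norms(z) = [0.4, 0.34, 0.6]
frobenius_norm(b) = 2.21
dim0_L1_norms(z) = [0.68, 0.66]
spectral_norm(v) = 2.32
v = z + b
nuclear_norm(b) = 2.41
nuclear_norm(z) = 0.84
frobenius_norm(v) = 2.36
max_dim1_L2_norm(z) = 0.44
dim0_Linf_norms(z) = [0.39, 0.33]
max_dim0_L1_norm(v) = 3.34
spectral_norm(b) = 2.20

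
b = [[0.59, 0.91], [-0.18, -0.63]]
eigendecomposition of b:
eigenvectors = [[0.99, -0.65], [-0.17, 0.76]]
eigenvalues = [0.44, -0.48]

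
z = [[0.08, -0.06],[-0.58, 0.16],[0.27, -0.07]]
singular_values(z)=[0.67, 0.04]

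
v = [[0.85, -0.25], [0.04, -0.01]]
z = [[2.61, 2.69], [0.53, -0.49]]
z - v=[[1.76,2.94], [0.49,-0.48]]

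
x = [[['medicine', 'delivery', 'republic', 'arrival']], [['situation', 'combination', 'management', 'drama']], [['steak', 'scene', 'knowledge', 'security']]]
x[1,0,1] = 'combination'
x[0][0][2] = 'republic'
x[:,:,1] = [['delivery'], ['combination'], ['scene']]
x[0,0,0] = 'medicine'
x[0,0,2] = 'republic'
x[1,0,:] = ['situation', 'combination', 'management', 'drama']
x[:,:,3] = [['arrival'], ['drama'], ['security']]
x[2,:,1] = ['scene']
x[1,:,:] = [['situation', 'combination', 'management', 'drama']]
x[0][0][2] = 'republic'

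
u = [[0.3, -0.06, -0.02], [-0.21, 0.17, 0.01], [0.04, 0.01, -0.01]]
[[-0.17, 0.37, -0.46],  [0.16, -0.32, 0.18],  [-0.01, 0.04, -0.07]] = u @ [[-0.53, 1.13, -1.87], [0.34, -0.46, -1.20], [-0.68, -0.11, -1.25]]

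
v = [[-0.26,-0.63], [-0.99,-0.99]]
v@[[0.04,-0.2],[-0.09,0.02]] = [[0.05, 0.04],[0.05, 0.18]]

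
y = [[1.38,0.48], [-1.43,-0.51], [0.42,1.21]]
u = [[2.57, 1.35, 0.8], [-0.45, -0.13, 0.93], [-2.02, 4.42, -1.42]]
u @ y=[[1.95, 1.51], [-0.04, 0.98], [-9.70, -4.94]]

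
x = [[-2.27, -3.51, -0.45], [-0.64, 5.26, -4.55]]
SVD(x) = [[-0.37, 0.93], [0.93, 0.37]] @ diag([7.403280981749117, 3.4127160305644857]) @ [[0.03, 0.84, -0.55], [-0.69, -0.38, -0.62]]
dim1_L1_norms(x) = [6.23, 10.45]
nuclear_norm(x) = 10.82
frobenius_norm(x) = 8.15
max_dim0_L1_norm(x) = 8.77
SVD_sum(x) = [[-0.10, -2.31, 1.51], [0.24, 5.74, -3.76]] + [[-2.17, -1.2, -1.96], [-0.88, -0.48, -0.79]]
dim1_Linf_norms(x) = [3.51, 5.26]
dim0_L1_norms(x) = [2.91, 8.77, 5.0]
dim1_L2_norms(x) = [4.2, 6.98]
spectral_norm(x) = 7.40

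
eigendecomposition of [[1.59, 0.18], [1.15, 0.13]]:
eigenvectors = [[0.81, -0.11], [0.59, 0.99]]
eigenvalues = [1.72, -0.0]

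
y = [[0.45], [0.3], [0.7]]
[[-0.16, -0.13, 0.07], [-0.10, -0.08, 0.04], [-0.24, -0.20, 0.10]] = y @ [[-0.35, -0.28, 0.15]]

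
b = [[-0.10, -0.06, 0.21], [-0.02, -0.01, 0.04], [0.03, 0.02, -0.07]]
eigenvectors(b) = [[0.94, 0.84, -0.09], [0.18, 0.27, 0.97], [-0.3, 0.46, 0.23]]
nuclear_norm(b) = 0.26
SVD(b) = [[-0.94, -0.2, 0.29], [-0.18, -0.44, -0.88], [0.31, -0.87, 0.38]] @ diag([0.2568822357976525, 0.0031625600856483318, 0.0012309123867952204]) @ [[0.41, 0.25, -0.88], [0.89, -0.3, 0.34], [-0.17, -0.92, -0.35]]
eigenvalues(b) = [-0.18, -0.0, 0.0]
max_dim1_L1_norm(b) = 0.37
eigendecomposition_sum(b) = [[-0.1, -0.06, 0.21], [-0.02, -0.01, 0.04], [0.03, 0.02, -0.07]] + [[-0.00, 0.00, -0.0], [-0.0, 0.00, -0.00], [-0.0, 0.00, -0.00]] + [[0.00, -0.00, 0.0], [-0.00, 0.0, -0.00], [-0.0, 0.00, -0.0]]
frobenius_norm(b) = 0.26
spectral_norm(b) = 0.26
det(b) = 0.00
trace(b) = -0.18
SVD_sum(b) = [[-0.10, -0.06, 0.21],[-0.02, -0.01, 0.04],[0.03, 0.02, -0.07]] + [[-0.0, 0.0, -0.0], [-0.0, 0.0, -0.00], [-0.0, 0.00, -0.0]] + [[-0.0, -0.0, -0.00], [0.00, 0.00, 0.0], [-0.0, -0.00, -0.0]]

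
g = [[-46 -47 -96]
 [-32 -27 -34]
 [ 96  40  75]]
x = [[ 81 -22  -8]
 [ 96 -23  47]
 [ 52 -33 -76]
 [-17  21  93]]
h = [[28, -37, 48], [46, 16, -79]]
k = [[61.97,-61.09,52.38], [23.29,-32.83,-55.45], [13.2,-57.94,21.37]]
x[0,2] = -8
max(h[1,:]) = 46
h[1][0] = 46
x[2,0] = 52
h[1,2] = -79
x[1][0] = 96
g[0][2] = -96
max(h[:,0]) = 46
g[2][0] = 96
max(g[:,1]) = 40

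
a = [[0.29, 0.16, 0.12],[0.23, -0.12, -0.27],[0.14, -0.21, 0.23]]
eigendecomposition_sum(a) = [[-0.04, 0.08, 0.05],[0.11, -0.22, -0.13],[0.05, -0.1, -0.06]] + [[0.25, 0.01, 0.17], [-0.0, -0.0, -0.0], [0.22, 0.01, 0.15]] + [[0.08, 0.07, -0.09], [0.12, 0.1, -0.13], [-0.13, -0.11, 0.15]]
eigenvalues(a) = [-0.33, 0.39, 0.33]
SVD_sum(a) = [[0.28, -0.04, 0.07], [0.17, -0.02, 0.04], [0.21, -0.03, 0.05]] + [[-0.02, 0.01, 0.07], [0.07, -0.03, -0.31], [-0.04, 0.02, 0.17]] + [[0.03, 0.19, -0.01], [-0.01, -0.07, 0.0], [-0.03, -0.2, 0.01]]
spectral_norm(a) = 0.40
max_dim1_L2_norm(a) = 0.37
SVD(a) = [[-0.72,-0.19,0.67], [-0.44,0.87,-0.23], [-0.54,-0.46,-0.71]] @ diag([0.39892742109004126, 0.3734262671617625, 0.28689673350542144]) @ [[-0.97, 0.13, -0.23], [0.22, -0.10, -0.97], [0.15, 0.99, -0.07]]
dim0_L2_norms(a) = [0.4, 0.29, 0.37]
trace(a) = 0.40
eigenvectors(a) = [[0.30,-0.75,-0.43], [-0.86,0.01,-0.61], [-0.40,-0.66,0.66]]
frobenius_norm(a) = 0.62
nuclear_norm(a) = 1.06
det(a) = -0.04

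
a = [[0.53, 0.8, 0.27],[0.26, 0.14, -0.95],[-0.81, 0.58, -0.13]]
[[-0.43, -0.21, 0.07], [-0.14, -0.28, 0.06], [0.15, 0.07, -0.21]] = a@ [[-0.38, -0.24, 0.22], [-0.28, -0.17, -0.06], [0.00, 0.2, -0.01]]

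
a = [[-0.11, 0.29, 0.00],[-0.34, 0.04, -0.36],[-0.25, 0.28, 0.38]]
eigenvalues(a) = [0.41j, -0.41j, (0.3+0j)]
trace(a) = 0.31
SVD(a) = [[0.37, -0.33, 0.87], [-0.21, -0.94, -0.27], [0.91, -0.08, -0.41]] @ diag([0.5816677796340485, 0.5105834120422006, 0.1710765135339752]) @ [[-0.34, 0.6, 0.72], [0.74, -0.31, 0.6], [0.59, 0.73, -0.34]]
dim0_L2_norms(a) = [0.44, 0.41, 0.52]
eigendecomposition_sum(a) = [[(-0.1+0.14j), 0.16+0.02j, 0.06+0.08j],[(-0.24-0.09j), 0.04+0.23j, -0.09+0.12j],[(-0.03+0.13j), 0.11-0.04j, 0.07+0.04j]] + [[(-0.1-0.14j), 0.16-0.02j, 0.06-0.08j],[(-0.24+0.09j), 0.04-0.23j, -0.09-0.12j],[(-0.03-0.13j), (0.11+0.04j), 0.07-0.04j]] + [[(0.1+0j), -0.03-0.00j, (-0.12-0j)], [(0.14+0j), (-0.04-0j), -0.18-0.00j], [-0.19-0.00j, 0.05+0.00j, (0.25+0j)]]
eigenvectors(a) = [[(0.14-0.5j), 0.14+0.50j, (-0.38+0j)], [(0.76+0j), 0.76-0.00j, -0.54+0.00j], [(-0.05-0.39j), (-0.05+0.39j), 0.75+0.00j]]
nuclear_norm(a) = 1.26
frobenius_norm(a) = 0.79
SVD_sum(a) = [[-0.07, 0.13, 0.15], [0.04, -0.07, -0.09], [-0.18, 0.32, 0.38]] + [[-0.13, 0.05, -0.10], [-0.35, 0.15, -0.29], [-0.03, 0.01, -0.02]] + [[0.09, 0.11, -0.05], [-0.03, -0.03, 0.02], [-0.04, -0.05, 0.02]]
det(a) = 0.05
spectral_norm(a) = 0.58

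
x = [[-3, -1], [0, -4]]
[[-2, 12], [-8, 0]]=x@ [[0, -4], [2, 0]]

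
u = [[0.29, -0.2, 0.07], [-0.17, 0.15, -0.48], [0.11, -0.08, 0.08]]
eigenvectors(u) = [[0.67, -0.57, 0.54], [-0.68, -0.82, 0.84], [0.29, -0.05, 0.08]]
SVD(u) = [[-0.47, -0.84, -0.29],[0.85, -0.51, 0.12],[-0.25, -0.19, 0.95]] @ diag([0.6030434737915701, 0.2683999905691706, 0.00011738767010297225]) @ [[-0.51, 0.40, -0.76], [-0.66, 0.39, 0.64], [-0.56, -0.83, -0.06]]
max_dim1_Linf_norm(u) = 0.48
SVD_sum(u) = [[0.14, -0.11, 0.21], [-0.26, 0.20, -0.39], [0.08, -0.06, 0.11]] + [[0.15,-0.09,-0.14], [0.09,-0.05,-0.09], [0.03,-0.02,-0.03]] + [[0.00,0.0,0.00], [-0.0,-0.00,-0.0], [-0.00,-0.00,-0.00]]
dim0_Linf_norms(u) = [0.29, 0.2, 0.48]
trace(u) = 0.52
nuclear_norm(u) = 0.87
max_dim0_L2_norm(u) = 0.49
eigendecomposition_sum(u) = [[0.24,-0.18,0.23], [-0.24,0.18,-0.24], [0.1,-0.08,0.10]] + [[0.02, -0.01, -0.07], [0.03, -0.01, -0.1], [0.00, -0.0, -0.01]] + [[0.03,-0.01,-0.1], [0.04,-0.02,-0.15], [0.0,-0.0,-0.01]]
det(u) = -0.00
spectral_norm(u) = 0.60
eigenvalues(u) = [0.52, 0.0, -0.01]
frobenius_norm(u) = 0.66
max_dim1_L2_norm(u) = 0.53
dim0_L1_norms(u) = [0.57, 0.43, 0.63]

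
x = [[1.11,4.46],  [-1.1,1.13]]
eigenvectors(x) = [[(0.9+0j), 0.90-0.00j], [0.00+0.44j, -0.44j]]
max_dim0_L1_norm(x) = 5.59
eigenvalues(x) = [(1.12+2.21j), (1.12-2.21j)]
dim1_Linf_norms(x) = [4.46, 1.13]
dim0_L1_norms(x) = [2.21, 5.59]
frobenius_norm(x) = 4.86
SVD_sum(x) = [[0.86, 4.51],[0.17, 0.89]] + [[0.25,-0.05], [-1.27,0.24]]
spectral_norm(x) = 4.68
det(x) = 6.16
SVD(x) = [[0.98, 0.19], [0.19, -0.98]] @ diag([4.677161724034525, 1.317102200752237]) @ [[0.19, 0.98],[0.98, -0.19]]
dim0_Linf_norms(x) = [1.11, 4.46]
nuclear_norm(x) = 5.99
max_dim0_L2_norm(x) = 4.6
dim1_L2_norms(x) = [4.6, 1.58]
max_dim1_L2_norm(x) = 4.6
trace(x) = 2.24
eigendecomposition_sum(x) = [[(0.56+1.11j), (2.23-1.13j)], [-0.55+0.28j, 0.56+1.10j]] + [[(0.56-1.11j),2.23+1.13j], [(-0.55-0.28j),0.56-1.10j]]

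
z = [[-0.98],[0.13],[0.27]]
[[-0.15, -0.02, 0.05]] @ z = [[0.16]]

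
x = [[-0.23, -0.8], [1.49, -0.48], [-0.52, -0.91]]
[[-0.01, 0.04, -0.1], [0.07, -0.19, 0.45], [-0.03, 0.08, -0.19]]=x @ [[0.05, -0.13, 0.31], [0.00, -0.01, 0.03]]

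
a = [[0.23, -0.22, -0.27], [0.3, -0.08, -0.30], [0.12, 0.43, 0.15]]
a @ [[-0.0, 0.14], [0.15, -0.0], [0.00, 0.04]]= [[-0.03, 0.02], [-0.01, 0.03], [0.06, 0.02]]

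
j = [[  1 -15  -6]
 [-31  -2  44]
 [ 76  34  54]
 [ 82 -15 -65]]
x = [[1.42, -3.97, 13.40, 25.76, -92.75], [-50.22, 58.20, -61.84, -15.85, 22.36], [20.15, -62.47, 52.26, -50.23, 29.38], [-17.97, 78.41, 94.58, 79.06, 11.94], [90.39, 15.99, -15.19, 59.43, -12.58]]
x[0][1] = -3.97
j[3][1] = -15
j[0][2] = -6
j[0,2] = -6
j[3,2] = -65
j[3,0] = 82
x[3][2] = 94.58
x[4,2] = -15.19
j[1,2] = 44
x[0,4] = -92.75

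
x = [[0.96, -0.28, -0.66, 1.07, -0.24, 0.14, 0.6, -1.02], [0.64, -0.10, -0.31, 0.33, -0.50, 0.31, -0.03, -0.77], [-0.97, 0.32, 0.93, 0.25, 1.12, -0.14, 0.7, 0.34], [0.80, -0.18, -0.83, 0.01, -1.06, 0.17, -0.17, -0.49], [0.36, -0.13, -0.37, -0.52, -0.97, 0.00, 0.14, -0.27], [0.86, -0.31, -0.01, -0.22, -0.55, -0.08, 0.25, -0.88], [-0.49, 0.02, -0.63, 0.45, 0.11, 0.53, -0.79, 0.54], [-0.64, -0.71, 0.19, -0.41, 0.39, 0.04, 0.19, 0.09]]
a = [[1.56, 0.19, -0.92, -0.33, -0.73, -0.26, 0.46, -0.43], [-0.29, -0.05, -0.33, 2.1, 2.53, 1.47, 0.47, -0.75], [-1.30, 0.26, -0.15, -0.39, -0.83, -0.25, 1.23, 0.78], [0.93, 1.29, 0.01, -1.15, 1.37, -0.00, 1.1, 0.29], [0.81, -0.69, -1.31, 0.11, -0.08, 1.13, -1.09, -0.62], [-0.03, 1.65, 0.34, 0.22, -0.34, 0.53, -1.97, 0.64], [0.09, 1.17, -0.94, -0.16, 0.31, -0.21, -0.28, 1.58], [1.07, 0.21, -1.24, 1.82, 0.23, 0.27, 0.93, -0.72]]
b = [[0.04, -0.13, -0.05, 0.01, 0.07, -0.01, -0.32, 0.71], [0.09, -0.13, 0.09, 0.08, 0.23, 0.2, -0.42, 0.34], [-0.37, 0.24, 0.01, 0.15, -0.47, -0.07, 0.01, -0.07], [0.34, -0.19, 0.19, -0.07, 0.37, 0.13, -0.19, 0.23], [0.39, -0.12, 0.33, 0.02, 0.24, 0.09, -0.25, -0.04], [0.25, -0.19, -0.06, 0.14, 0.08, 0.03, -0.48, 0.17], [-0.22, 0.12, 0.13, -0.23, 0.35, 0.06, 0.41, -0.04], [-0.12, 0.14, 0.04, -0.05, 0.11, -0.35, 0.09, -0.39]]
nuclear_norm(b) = 3.89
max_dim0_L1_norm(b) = 2.17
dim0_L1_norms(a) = [6.08, 5.51, 5.24, 6.28, 6.42, 4.12, 7.53, 5.81]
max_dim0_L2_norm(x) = 2.1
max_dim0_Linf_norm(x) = 1.12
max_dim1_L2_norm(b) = 0.8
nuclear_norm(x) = 8.77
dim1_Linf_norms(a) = [1.56, 2.53, 1.3, 1.37, 1.31, 1.97, 1.58, 1.82]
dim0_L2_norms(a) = [2.62, 2.53, 2.29, 3.06, 3.13, 1.99, 3.03, 2.29]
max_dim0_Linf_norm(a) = 2.53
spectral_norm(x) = 3.47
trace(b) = 0.14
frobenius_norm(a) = 7.49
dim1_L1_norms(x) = [4.97, 2.99, 4.77, 3.71, 2.76, 3.16, 3.56, 2.66]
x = b @ a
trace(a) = -0.34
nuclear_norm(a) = 18.26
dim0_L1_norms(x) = [5.72, 2.05, 3.93, 3.26, 4.94, 1.41, 2.87, 4.4]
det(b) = 0.00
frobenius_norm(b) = 1.87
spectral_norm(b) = 1.41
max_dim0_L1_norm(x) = 5.72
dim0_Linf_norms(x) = [0.97, 0.71, 0.93, 1.07, 1.12, 0.53, 0.79, 1.02]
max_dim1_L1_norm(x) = 4.97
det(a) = 1.83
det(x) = -0.00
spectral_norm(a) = 4.41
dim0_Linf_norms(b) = [0.39, 0.24, 0.33, 0.23, 0.47, 0.35, 0.48, 0.71]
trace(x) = 0.05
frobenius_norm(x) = 4.39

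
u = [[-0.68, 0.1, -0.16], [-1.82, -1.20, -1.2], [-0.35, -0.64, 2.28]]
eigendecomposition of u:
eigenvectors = [[0.19+0.01j,(0.19-0.01j),-0.06+0.00j], [(-0.97+0j),(-0.97-0j),(-0.28+0j)], [(-0.17+0j),(-0.17-0j),(0.96+0j)]]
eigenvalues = [(-1.05+0.02j), (-1.05-0.02j), (2.49+0j)]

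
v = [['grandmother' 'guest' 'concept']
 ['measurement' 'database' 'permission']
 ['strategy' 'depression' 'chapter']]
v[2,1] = 'depression'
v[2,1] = 'depression'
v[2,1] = 'depression'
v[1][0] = 'measurement'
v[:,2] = ['concept', 'permission', 'chapter']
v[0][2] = 'concept'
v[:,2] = ['concept', 'permission', 'chapter']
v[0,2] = 'concept'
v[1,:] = ['measurement', 'database', 'permission']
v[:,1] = ['guest', 'database', 'depression']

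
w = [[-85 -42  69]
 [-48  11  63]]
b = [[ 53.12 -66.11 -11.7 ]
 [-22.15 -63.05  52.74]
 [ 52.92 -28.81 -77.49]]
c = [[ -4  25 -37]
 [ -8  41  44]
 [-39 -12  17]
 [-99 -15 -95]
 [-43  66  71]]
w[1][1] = 11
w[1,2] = 63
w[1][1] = 11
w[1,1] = 11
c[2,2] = 17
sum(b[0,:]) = -24.69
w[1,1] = 11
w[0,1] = -42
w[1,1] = 11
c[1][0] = -8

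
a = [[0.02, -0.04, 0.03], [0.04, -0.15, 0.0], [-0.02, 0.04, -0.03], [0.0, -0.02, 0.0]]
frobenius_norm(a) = 0.17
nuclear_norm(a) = 0.22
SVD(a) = [[-0.28, 0.65, 0.02], [-0.91, -0.38, -0.14], [0.28, -0.65, -0.02], [-0.11, -0.08, 0.99]] @ diag([0.1690801876475415, 0.04108549722965413, 0.004885904467367261]) @ [[-0.28, 0.95, -0.1],[0.26, 0.17, 0.95],[-0.92, -0.24, 0.30]]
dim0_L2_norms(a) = [0.05, 0.16, 0.04]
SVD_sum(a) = [[0.01, -0.04, 0.00], [0.04, -0.15, 0.02], [-0.01, 0.04, -0.00], [0.01, -0.02, 0.0]] + [[0.01, 0.0, 0.03],[-0.0, -0.00, -0.01],[-0.01, -0.00, -0.03],[-0.0, -0.0, -0.0]] + [[-0.00, -0.00, 0.0],[0.0, 0.00, -0.00],[0.0, 0.0, -0.00],[-0.00, -0.0, 0.0]]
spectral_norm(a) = 0.17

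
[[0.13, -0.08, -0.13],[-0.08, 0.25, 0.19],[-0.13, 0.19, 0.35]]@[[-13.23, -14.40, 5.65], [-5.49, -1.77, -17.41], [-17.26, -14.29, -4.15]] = [[0.96, 0.13, 2.67],[-3.59, -2.01, -5.59],[-5.36, -3.47, -5.49]]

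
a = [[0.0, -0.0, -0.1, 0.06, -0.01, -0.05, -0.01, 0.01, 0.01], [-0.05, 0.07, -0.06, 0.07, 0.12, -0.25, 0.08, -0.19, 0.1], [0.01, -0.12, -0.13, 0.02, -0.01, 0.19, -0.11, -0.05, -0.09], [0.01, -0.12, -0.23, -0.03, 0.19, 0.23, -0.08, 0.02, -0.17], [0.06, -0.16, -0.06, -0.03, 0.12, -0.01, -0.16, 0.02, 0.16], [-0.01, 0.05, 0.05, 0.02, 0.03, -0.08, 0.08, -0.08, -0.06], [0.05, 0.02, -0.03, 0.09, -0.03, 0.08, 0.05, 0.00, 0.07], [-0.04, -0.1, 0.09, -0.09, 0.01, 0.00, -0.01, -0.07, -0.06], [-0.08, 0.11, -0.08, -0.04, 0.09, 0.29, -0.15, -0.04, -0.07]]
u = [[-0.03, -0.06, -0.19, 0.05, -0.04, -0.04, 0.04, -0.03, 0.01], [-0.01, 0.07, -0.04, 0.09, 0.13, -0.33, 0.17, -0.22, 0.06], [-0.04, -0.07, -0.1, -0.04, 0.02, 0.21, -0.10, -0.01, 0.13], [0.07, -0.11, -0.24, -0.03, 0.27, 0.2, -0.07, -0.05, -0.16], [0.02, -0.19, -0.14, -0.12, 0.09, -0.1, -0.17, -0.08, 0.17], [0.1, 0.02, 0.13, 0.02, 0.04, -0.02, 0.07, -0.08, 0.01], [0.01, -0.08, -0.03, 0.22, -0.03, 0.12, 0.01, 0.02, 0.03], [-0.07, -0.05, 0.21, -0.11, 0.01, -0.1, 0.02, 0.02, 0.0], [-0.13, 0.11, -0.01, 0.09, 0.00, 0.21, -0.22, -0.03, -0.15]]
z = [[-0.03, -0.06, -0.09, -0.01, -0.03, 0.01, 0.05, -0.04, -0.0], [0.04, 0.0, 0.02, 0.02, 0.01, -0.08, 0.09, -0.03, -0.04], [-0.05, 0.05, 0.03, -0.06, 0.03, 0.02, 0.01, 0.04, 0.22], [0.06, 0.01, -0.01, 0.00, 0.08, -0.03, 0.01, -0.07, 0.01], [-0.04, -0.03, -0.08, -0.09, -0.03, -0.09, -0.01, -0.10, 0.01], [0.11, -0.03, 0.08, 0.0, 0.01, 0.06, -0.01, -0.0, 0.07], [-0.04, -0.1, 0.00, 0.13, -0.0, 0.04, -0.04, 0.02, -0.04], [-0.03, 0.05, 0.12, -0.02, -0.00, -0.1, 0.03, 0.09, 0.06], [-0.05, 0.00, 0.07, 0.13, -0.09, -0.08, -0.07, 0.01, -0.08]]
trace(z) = -0.00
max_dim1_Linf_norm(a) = 0.29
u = z + a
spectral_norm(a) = 0.64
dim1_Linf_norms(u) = [0.19, 0.33, 0.21, 0.27, 0.19, 0.13, 0.22, 0.21, 0.22]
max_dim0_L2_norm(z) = 0.26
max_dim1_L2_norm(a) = 0.44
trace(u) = -0.14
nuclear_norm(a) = 2.10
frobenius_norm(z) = 0.55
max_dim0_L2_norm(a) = 0.5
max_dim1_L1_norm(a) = 1.08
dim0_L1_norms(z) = [0.45, 0.33, 0.5, 0.46, 0.28, 0.51, 0.32, 0.4, 0.53]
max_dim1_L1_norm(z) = 0.58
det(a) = 0.00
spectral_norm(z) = 0.32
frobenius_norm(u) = 1.04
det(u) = 0.00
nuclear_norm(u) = 2.65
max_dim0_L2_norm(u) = 0.52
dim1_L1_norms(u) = [0.49, 1.12, 0.72, 1.2, 1.08, 0.49, 0.55, 0.59, 0.95]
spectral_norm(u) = 0.64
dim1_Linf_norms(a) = [0.1, 0.25, 0.19, 0.23, 0.16, 0.08, 0.09, 0.1, 0.29]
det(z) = -0.00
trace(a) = -0.14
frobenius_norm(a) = 0.89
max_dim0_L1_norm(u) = 1.33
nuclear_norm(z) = 1.40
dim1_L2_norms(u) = [0.22, 0.47, 0.3, 0.47, 0.39, 0.2, 0.27, 0.27, 0.39]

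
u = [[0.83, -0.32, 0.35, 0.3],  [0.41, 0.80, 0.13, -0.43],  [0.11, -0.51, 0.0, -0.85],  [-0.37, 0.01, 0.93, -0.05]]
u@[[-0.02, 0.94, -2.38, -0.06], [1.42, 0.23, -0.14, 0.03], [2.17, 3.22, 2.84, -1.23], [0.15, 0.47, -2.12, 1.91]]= [[0.33,1.97,-1.57,0.08], [1.35,0.79,0.19,-0.98], [-0.85,-0.41,1.61,-1.65], [2.03,2.63,3.63,-1.22]]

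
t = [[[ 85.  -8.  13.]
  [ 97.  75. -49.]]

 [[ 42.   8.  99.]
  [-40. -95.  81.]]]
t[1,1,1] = -95.0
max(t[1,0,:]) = 99.0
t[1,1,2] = 81.0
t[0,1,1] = 75.0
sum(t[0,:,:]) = 213.0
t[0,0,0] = 85.0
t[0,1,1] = 75.0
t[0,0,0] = 85.0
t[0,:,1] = [-8.0, 75.0]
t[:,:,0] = [[85.0, 97.0], [42.0, -40.0]]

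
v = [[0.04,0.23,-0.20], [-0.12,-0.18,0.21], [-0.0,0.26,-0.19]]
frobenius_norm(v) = 0.54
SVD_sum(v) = [[0.05, 0.23, -0.2], [-0.05, -0.21, 0.19], [0.05, 0.23, -0.21]] + [[-0.01, 0.01, 0.00], [-0.07, 0.03, 0.02], [-0.05, 0.03, 0.02]] + [[-0.00, -0.00, -0.00], [-0.0, -0.00, -0.00], [0.0, 0.0, 0.00]]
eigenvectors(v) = [[0.15,-0.56,0.6], [0.65,-0.46,-0.42], [0.75,-0.69,0.68]]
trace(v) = -0.33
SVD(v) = [[-0.58, -0.12, -0.8], [0.55, -0.79, -0.28], [-0.6, -0.61, 0.52]] @ diag([0.5277209347319632, 0.10295454829937627, 0.0033130092203729764]) @ [[-0.17, -0.74, 0.66], [0.87, -0.42, -0.25], [0.46, 0.53, 0.71]]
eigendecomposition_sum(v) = [[-0.01, -0.0, 0.01], [-0.05, -0.00, 0.04], [-0.06, -0.00, 0.05]] + [[-0.02,-0.01,0.01], [-0.02,-0.01,0.01], [-0.03,-0.01,0.02]] + [[0.07, 0.24, -0.22], [-0.05, -0.17, 0.16], [0.08, 0.27, -0.25]]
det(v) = 0.00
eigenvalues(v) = [0.03, -0.01, -0.35]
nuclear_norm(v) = 0.63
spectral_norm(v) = 0.53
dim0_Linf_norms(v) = [0.12, 0.26, 0.21]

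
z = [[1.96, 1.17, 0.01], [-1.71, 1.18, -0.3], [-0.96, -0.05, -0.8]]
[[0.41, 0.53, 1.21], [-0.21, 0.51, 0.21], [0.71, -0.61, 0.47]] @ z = [[-1.26, 1.04, -1.12], [-1.49, 0.35, -0.32], [1.98, 0.09, -0.19]]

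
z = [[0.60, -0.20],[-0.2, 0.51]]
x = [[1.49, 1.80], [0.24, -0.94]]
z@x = [[0.85, 1.27], [-0.18, -0.84]]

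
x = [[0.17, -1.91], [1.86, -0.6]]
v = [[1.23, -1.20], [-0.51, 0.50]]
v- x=[[1.06, 0.71],[-2.37, 1.10]]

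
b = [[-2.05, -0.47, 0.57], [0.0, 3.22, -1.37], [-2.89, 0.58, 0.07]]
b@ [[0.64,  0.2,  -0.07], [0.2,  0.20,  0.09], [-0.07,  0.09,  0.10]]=[[-1.45,-0.45,0.16], [0.74,0.52,0.15], [-1.74,-0.46,0.26]]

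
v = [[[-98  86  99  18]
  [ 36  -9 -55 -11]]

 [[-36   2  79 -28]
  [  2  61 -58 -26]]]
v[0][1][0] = 36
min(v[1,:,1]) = 2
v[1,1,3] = -26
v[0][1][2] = -55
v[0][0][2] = 99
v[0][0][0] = -98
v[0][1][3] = -11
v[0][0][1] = 86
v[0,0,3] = 18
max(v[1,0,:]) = 79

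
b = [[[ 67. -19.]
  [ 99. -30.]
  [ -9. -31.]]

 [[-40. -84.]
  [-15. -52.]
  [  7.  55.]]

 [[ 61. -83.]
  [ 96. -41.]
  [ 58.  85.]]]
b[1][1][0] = -15.0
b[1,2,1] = 55.0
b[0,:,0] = [67.0, 99.0, -9.0]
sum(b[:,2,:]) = 165.0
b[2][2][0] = 58.0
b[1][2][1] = 55.0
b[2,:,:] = [[61.0, -83.0], [96.0, -41.0], [58.0, 85.0]]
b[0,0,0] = 67.0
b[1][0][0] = -40.0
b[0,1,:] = [99.0, -30.0]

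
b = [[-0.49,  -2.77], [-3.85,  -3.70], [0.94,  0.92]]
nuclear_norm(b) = 7.51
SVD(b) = [[-0.41, 0.91], [-0.89, -0.40], [0.22, 0.09]] @ diag([5.986649234748324, 1.521686873205956]) @ [[0.64,0.77], [0.77,-0.64]]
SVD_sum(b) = [[-1.56,-1.88], [-3.38,-4.09], [0.83,1.01]] + [[1.07, -0.89],[-0.47, 0.39],[0.11, -0.09]]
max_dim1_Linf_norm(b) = 3.85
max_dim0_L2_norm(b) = 4.71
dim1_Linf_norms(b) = [2.77, 3.85, 0.94]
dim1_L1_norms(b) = [3.26, 7.55, 1.86]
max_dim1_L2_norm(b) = 5.34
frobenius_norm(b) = 6.18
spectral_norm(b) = 5.99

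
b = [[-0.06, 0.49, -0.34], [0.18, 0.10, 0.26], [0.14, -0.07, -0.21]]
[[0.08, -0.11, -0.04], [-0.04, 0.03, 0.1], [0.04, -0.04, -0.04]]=b @ [[0.01, -0.06, 0.11], [0.03, -0.09, 0.11], [-0.18, 0.19, 0.25]]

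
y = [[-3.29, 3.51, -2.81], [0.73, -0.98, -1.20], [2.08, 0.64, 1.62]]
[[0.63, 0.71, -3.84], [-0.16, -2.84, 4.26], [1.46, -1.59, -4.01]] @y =[[-9.54, -0.94, -8.84], [7.31, 4.95, 10.76], [-14.30, 4.12, -8.69]]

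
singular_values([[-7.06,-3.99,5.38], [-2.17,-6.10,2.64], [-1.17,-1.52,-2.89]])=[11.42, 4.1, 2.9]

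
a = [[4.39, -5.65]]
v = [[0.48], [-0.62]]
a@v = [[5.61]]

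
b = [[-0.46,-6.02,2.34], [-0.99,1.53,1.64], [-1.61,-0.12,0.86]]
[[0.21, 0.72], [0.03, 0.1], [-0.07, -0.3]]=b @ [[0.09, 0.35], [-0.01, -0.03], [0.08, 0.30]]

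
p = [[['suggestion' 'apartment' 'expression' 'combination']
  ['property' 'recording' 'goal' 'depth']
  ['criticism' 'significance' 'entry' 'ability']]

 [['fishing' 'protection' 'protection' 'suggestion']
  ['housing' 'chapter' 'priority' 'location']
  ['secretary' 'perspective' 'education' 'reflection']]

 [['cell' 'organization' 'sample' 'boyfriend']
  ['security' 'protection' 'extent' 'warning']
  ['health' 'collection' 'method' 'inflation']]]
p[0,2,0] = 'criticism'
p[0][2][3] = 'ability'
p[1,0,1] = 'protection'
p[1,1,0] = 'housing'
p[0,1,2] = 'goal'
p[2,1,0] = 'security'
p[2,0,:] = ['cell', 'organization', 'sample', 'boyfriend']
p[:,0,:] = [['suggestion', 'apartment', 'expression', 'combination'], ['fishing', 'protection', 'protection', 'suggestion'], ['cell', 'organization', 'sample', 'boyfriend']]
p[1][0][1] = 'protection'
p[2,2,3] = 'inflation'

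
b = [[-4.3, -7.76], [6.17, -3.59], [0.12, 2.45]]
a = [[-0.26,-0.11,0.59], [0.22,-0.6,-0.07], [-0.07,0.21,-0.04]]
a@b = [[0.51, 3.86], [-4.66, 0.28], [1.59, -0.31]]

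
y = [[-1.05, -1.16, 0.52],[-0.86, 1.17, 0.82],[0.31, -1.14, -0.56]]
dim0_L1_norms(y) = [2.22, 3.47, 1.9]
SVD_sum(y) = [[0.14, -0.48, -0.21], [-0.42, 1.39, 0.61], [0.35, -1.15, -0.51]] + [[-1.2, -0.68, 0.72], [-0.41, -0.23, 0.25], [0.0, 0.00, -0.00]] + [[0.01, -0.00, 0.01], [-0.03, 0.01, -0.04], [-0.04, 0.01, -0.05]]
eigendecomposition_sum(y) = [[-1.4, -0.17, 1.05], [-0.44, -0.05, 0.33], [-0.09, -0.01, 0.06]] + [[0.3, -0.87, -0.33], [-0.41, 1.2, 0.46], [0.33, -0.97, -0.37]] + [[0.05, -0.12, -0.20], [-0.01, 0.02, 0.03], [0.07, -0.16, -0.26]]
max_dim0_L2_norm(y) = 2.0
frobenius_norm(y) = 2.68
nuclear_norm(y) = 3.85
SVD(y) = [[0.26, 0.95, -0.20], [-0.74, 0.32, 0.58], [0.62, -0.0, 0.79]] @ diag([2.119838759680668, 1.6456018239688666, 0.08353603956295554]) @ [[0.27, -0.88, -0.39], [-0.77, -0.43, 0.46], [-0.58, 0.18, -0.80]]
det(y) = 0.29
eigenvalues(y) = [-1.39, 1.13, -0.19]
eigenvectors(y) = [[-0.95, -0.49, 0.6], [-0.3, 0.68, -0.10], [-0.06, -0.55, 0.79]]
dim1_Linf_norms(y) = [1.16, 1.17, 1.14]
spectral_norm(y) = 2.12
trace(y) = -0.44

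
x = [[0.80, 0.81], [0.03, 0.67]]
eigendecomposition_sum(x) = [[0.63, 2.17], [0.08, 0.28]] + [[0.17, -1.36], [-0.05, 0.39]]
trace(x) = 1.47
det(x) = 0.51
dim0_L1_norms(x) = [0.83, 1.48]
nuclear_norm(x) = 1.66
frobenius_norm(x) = 1.32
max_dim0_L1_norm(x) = 1.48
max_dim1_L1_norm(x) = 1.61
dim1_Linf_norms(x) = [0.81, 0.67]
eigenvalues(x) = [0.9, 0.57]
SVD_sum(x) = [[0.65, 0.92], [0.33, 0.46]] + [[0.15, -0.11], [-0.30, 0.21]]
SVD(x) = [[-0.89, -0.45], [-0.45, 0.89]] @ diag([1.2570606949015197, 0.4070606949015198]) @ [[-0.58, -0.81],[-0.81, 0.58]]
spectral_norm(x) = 1.26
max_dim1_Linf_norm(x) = 0.81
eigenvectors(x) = [[0.99, -0.96],[0.13, 0.28]]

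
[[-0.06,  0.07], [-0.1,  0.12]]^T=[[-0.06, -0.10], [0.07, 0.12]]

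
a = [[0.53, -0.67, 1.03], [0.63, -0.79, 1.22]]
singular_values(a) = [2.07, 0.0]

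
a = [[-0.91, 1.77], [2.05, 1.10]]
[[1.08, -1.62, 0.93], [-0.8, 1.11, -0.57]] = a @ [[-0.56, 0.81, -0.44],[0.32, -0.5, 0.3]]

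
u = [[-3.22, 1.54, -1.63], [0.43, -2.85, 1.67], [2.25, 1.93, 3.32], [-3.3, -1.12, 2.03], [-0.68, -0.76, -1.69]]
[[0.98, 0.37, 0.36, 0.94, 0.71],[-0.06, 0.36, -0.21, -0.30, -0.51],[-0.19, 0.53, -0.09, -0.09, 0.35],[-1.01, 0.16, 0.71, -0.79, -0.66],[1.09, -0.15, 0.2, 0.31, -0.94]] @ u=[[-5.77, -0.44, 0.92], [1.21, -0.8, 0.25], [0.70, -2.14, 0.12], [7.97, 0.75, 3.78], [-3.51, 2.86, 0.85]]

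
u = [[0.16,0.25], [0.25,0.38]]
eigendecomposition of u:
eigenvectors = [[-0.84, -0.55], [0.55, -0.84]]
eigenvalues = [-0.0, 0.54]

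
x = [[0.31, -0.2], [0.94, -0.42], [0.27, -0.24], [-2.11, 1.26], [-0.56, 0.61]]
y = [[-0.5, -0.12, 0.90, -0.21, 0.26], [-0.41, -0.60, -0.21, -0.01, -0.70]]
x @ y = [[-0.07, 0.08, 0.32, -0.06, 0.22], [-0.30, 0.14, 0.93, -0.19, 0.54], [-0.04, 0.11, 0.29, -0.05, 0.24], [0.54, -0.5, -2.16, 0.43, -1.43], [0.03, -0.3, -0.63, 0.11, -0.57]]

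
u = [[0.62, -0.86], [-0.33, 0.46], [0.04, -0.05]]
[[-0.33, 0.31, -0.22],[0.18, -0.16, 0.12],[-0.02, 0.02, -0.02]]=u @ [[-0.72, -0.20, -0.66], [-0.13, -0.50, -0.22]]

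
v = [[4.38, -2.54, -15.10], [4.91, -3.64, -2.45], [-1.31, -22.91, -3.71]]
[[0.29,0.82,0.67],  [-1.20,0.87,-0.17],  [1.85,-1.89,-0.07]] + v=[[4.67, -1.72, -14.43], [3.71, -2.77, -2.62], [0.54, -24.80, -3.78]]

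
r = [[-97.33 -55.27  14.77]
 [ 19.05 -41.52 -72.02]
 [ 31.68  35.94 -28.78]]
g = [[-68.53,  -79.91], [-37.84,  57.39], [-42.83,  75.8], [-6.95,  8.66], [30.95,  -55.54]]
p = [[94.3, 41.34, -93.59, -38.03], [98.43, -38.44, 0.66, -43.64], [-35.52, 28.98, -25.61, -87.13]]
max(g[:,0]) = 30.95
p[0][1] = 41.34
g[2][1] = 75.8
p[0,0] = 94.3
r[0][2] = 14.77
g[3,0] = -6.95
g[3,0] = -6.95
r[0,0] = -97.33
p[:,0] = [94.3, 98.43, -35.52]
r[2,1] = 35.94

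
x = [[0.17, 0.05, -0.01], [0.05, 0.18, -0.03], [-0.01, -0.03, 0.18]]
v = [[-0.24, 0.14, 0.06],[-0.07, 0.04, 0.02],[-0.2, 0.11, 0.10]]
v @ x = [[-0.03, 0.01, 0.01], [-0.01, 0.00, 0.00], [-0.03, 0.01, 0.02]]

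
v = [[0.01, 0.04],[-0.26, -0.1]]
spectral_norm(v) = 0.28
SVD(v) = [[-0.09, 1.0], [1.00, 0.09]] @ diag([0.27958833639614666, 0.033620858871169834]) @ [[-0.93, -0.37], [-0.37, 0.93]]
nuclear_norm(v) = 0.31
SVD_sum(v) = [[0.02, 0.01], [-0.26, -0.1]] + [[-0.01, 0.03], [-0.0, 0.0]]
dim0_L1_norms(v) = [0.27, 0.14]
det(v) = 0.01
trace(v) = -0.09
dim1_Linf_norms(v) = [0.04, 0.26]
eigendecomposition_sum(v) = [[0.06j,0.02+0.01j], [-0.13-0.07j,(-0.05+0.03j)]] + [[-0.06j, 0.02-0.01j], [-0.13+0.07j, (-0.05-0.03j)]]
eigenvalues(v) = [(-0.05+0.09j), (-0.05-0.09j)]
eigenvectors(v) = [[-0.20-0.31j, -0.20+0.31j],[0.93+0.00j, (0.93-0j)]]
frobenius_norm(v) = 0.28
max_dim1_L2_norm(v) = 0.28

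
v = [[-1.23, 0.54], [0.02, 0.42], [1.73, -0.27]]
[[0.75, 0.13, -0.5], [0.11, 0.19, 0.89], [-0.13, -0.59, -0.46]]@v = [[-1.78,0.59], [1.41,-0.1], [-0.65,-0.19]]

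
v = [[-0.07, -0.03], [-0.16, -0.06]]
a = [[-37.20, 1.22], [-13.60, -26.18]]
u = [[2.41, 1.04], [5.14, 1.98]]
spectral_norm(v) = 0.19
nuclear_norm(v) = 0.19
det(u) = -0.57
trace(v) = -0.13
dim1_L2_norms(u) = [2.62, 5.51]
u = a @ v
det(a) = 990.49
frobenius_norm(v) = 0.19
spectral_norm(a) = 40.83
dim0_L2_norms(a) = [39.61, 26.21]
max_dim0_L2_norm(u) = 5.68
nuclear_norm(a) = 65.09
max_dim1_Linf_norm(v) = 0.16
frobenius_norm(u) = 6.10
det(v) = -0.00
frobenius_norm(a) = 47.49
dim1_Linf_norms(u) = [2.41, 5.14]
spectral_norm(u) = 6.10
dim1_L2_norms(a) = [37.22, 29.5]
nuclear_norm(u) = 6.19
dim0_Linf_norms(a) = [37.2, 26.18]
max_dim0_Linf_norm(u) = 5.14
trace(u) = 4.39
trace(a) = -63.38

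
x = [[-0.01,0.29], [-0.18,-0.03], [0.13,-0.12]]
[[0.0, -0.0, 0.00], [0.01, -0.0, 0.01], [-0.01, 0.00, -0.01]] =x @ [[-0.06,0.01,-0.07], [-0.00,0.00,-0.0]]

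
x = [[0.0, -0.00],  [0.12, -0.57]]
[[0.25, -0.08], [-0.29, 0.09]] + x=[[0.25, -0.08], [-0.17, -0.48]]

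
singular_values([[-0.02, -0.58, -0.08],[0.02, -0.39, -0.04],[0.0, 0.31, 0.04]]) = [0.77, 0.03, 0.0]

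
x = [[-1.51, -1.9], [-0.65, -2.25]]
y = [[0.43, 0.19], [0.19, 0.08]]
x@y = [[-1.01, -0.44],[-0.71, -0.3]]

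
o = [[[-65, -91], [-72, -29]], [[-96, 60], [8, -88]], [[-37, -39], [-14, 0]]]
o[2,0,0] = -37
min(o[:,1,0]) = -72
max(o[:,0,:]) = 60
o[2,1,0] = -14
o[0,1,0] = -72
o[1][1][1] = -88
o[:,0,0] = [-65, -96, -37]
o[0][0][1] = -91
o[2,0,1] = -39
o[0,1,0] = -72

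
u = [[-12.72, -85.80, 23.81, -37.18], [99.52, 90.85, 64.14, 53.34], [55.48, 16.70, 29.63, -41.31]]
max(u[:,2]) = 64.14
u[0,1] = -85.8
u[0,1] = -85.8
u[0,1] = -85.8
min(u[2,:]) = -41.31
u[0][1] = -85.8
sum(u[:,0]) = 142.28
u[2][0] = 55.48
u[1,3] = 53.34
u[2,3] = -41.31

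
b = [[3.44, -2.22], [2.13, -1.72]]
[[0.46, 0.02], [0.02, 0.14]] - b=[[-2.98, 2.24],[-2.11, 1.86]]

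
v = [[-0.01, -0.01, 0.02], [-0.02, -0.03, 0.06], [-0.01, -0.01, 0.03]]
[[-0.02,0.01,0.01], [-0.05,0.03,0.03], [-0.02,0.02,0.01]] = v@ [[-0.06, 0.18, -0.98],[0.87, 0.49, 0.03],[-0.48, 0.86, 0.18]]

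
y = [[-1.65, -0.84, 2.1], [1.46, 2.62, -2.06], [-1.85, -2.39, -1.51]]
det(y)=12.449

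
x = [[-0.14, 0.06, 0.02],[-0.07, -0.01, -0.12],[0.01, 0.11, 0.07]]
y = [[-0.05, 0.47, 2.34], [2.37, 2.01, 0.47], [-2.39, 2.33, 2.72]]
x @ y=[[0.10,0.10,-0.24], [0.27,-0.33,-0.49], [0.09,0.39,0.27]]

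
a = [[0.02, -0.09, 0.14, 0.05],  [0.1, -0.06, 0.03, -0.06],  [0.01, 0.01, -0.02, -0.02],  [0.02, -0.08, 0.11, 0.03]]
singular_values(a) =[0.23, 0.12, 0.01, 0.0]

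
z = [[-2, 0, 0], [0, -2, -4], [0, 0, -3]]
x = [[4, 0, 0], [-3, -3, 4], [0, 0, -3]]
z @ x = [[-8, 0, 0], [6, 6, 4], [0, 0, 9]]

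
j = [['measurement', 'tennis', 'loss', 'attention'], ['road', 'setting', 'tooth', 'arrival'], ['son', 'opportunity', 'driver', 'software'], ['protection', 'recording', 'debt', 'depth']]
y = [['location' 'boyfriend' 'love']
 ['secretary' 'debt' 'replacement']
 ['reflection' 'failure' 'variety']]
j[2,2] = 'driver'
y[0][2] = 'love'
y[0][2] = 'love'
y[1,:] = ['secretary', 'debt', 'replacement']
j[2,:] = ['son', 'opportunity', 'driver', 'software']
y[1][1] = 'debt'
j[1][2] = 'tooth'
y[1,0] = 'secretary'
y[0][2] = 'love'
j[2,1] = 'opportunity'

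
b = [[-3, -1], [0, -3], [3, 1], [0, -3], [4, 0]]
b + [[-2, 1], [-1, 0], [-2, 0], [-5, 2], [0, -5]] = [[-5, 0], [-1, -3], [1, 1], [-5, -1], [4, -5]]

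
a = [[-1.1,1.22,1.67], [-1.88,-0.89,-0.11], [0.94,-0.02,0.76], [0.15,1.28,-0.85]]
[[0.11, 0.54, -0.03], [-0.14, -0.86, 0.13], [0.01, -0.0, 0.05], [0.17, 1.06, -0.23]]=a@[[0.02, 0.12, -0.01], [0.12, 0.73, -0.13], [-0.01, -0.13, 0.07]]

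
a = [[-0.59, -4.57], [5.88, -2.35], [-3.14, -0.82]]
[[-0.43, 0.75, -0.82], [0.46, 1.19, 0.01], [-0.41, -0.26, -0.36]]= a @ [[0.11, 0.13, 0.07],[0.08, -0.18, 0.17]]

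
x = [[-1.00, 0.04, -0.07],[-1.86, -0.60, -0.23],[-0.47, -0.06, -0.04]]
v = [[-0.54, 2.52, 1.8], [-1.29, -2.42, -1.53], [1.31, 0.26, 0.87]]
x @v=[[0.40, -2.64, -1.92], [1.48, -3.3, -2.63], [0.28, -1.05, -0.79]]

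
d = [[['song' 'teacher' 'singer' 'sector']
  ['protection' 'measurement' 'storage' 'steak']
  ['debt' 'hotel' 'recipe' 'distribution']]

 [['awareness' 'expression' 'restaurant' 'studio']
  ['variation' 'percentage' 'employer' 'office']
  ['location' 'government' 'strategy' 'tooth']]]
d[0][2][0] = 'debt'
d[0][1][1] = 'measurement'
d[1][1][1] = 'percentage'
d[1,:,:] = [['awareness', 'expression', 'restaurant', 'studio'], ['variation', 'percentage', 'employer', 'office'], ['location', 'government', 'strategy', 'tooth']]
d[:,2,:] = [['debt', 'hotel', 'recipe', 'distribution'], ['location', 'government', 'strategy', 'tooth']]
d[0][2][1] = 'hotel'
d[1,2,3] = 'tooth'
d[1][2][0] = 'location'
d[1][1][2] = 'employer'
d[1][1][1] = 'percentage'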